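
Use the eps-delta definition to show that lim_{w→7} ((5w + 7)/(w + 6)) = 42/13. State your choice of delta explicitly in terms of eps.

delta = min(13/2, (169/46)eps)

Suppose eps > 0. We want delta > 0 with 0 < |w − 7| < delta ⇒ |(5w + 7)/(w + 6) − (42/13)| < eps.
Combining over a common denominator, (5w + 7)/(w + 6) − (42/13) = [(5w + 7)·13 − 42·(w + 6)] / [13·(w + 6)] = 23(w − 7) / (13(w + 6)).
So |(5w + 7)/(w + 6) − (42/13)| = 23|w − 7| / (13·|w + 6|).
Require delta ≤ 13/2, so |w + 6| ≥ |13| − |w − 7| > 13 − 13/2 = 13/2.
Hence |(5w + 7)/(w + 6) − (42/13)| < 23|w − 7|/(13·(13/2)) = (46/169)|w − 7|, which is < eps once |w − 7| < (169/46)eps.
Take delta = min(13/2, (169/46)eps). Then 0 < |w − 7| < delta forces both bounds, so |(5w + 7)/(w + 6) − (42/13)| < eps.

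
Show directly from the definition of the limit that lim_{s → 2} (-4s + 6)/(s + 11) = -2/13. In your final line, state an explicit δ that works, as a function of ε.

δ = min(13/2, (169/100)ε)

Fix ε > 0. We want δ > 0 with 0 < |s − 2| < δ ⇒ |(-4s + 6)/(s + 11) + 2/13| < ε.
Combining over a common denominator, (-4s + 6)/(s + 11) + 2/13 = [(-4s + 6)·13 − (-2)·(s + 11)] / [13·(s + 11)] = -50(s − 2) / (13(s + 11)).
So |(-4s + 6)/(s + 11) + 2/13| = 50|s − 2| / (13·|s + 11|).
Restrict δ ≤ 13/2. Then |s − 2| < 13/2 gives |s + 11| = |(s − 2) + 13| ≥ 13 − 13/2 = 13/2.
Hence |(-4s + 6)/(s + 11) + 2/13| < 50|s − 2|/(13·(13/2)) = (100/169)|s − 2|, which is < ε once |s − 2| < (169/100)ε.
Take δ = min(13/2, (169/100)ε). Then 0 < |s − 2| < δ forces both bounds, so |(-4s + 6)/(s + 11) + 2/13| < ε.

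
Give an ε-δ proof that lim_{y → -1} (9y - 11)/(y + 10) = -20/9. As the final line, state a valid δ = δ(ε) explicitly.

Fix ε > 0. We want δ > 0 with 0 < |y + 1| < δ ⇒ |(9y - 11)/(y + 10) + 20/9| < ε.
Combining over a common denominator, (9y - 11)/(y + 10) + 20/9 = [(9y - 11)·9 − (-20)·(y + 10)] / [9·(y + 10)] = 101(y + 1) / (9(y + 10)).
So |(9y - 11)/(y + 10) + 20/9| = 101|y + 1| / (9·|y + 10|).
Require δ ≤ 9/2, so |y + 10| ≥ |9| − |y + 1| > 9 − 9/2 = 9/2.
Hence |(9y - 11)/(y + 10) + 20/9| < 101|y + 1|/(9·(9/2)) = (202/81)|y + 1|, which is < ε once |y + 1| < (81/202)ε.
Take δ = min(9/2, (81/202)ε). Then 0 < |y + 1| < δ forces both bounds, so |(9y - 11)/(y + 10) + 20/9| < ε.

δ = min(9/2, (81/202)ε)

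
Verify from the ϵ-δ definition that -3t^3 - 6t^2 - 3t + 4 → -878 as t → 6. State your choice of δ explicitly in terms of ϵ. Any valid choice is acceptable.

Let ϵ > 0 be given. We want δ > 0 such that 0 < |t − 6| < δ implies |(-3t^3 - 6t^2 - 3t + 4) + 878| < ϵ.
(-3t^3 - 6t^2 - 3t + 4) + 878 = -3t^3 - 6t^2 - 3t + 882 = (t − 6)(-3t^2 - 24t - 147).
So |(-3t^3 - 6t^2 - 3t + 4) + 878| = |t − 6|·|-3t^2 - 24t - 147|.
Require δ ≤ 1. Then |t − 6| < 1 gives |t| < 7, and by the triangle inequality |-3t^2 - 24t - 147| ≤ 3·7^2 + 24·7 + 147 = 462.
Hence |(-3t^3 - 6t^2 - 3t + 4) + 878| ≤ 462|t − 6| < ϵ provided |t − 6| < ϵ/462.
Take δ = min(1, ϵ/462). Then 0 < |t − 6| < δ gives both |t − 6| < 1 and |t − 6| < ϵ/462, so |(-3t^3 - 6t^2 - 3t + 4) + 878| < ϵ.

δ = min(1, ϵ/462)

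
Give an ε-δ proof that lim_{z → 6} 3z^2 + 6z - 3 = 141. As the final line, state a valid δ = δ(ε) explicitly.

δ = min(1, ε/45)

Let ε > 0. We want δ > 0 such that 0 < |z − 6| < δ implies |(3z^2 + 6z - 3) − 141| < ε.
(3z^2 + 6z - 3) − 141 = 3z^2 + 6z - 144 = (z − 6)(3z + 24).
So |(3z^2 + 6z - 3) − 141| = |z − 6|·|3z + 24|.
Assume first that |z − 6| < 1, so |z| < 7. Then |3z + 24| ≤ 3·7 + 24 = 45.
Hence |(3z^2 + 6z - 3) − 141| ≤ 45|z − 6| < ε provided |z − 6| < ε/45.
Take δ = min(1, ε/45). Then 0 < |z − 6| < δ gives both |z − 6| < 1 and |z − 6| < ε/45, so |(3z^2 + 6z - 3) − 141| < ε.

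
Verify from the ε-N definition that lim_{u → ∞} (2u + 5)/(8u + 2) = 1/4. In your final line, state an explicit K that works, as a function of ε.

K = (9/16)/ε

Let ε > 0. We seek K > 0 such that u > K implies |(2u + 5)/(8u + 2) − (1/4)| < ε.
(2u + 5)/(8u + 2) − (1/4) = (8(2u + 5) − 2(8u + 2)) / (8(8u + 2)) = 36/(8(8u + 2)).
For u > 0 we have 8u + 2 > 8u, so |(2u + 5)/(8u + 2) − (1/4)| = 36/(8(8u + 2)) < 36/(8·8u) = (9/16)/u.
Thus |(2u + 5)/(8u + 2) − (1/4)| < ε whenever u > (9/16)/ε.
Take K = (9/16)/ε. If u > K then |(2u + 5)/(8u + 2) − (1/4)| < (9/16)/u < ε.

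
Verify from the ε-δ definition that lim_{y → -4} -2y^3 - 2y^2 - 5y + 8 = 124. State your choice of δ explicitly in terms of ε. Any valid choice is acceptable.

δ = min(1, ε/109)

Let ε > 0 be given. We want δ > 0 such that 0 < |y + 4| < δ implies |(-2y^3 - 2y^2 - 5y + 8) − 124| < ε.
(-2y^3 - 2y^2 - 5y + 8) − 124 = -2y^3 - 2y^2 - 5y - 116 = (y + 4)(-2y^2 + 6y - 29).
So |(-2y^3 - 2y^2 - 5y + 8) − 124| = |y + 4|·|-2y^2 + 6y - 29|.
Require δ ≤ 1. Then |y + 4| < 1 gives |y| < 5, and by the triangle inequality |-2y^2 + 6y - 29| ≤ 2·5^2 + 6·5 + 29 = 109.
Hence |(-2y^3 - 2y^2 - 5y + 8) − 124| ≤ 109|y + 4| < ε provided |y + 4| < ε/109.
Take δ = min(1, ε/109). Then 0 < |y + 4| < δ gives both |y + 4| < 1 and |y + 4| < ε/109, so |(-2y^3 - 2y^2 - 5y + 8) − 124| < ε.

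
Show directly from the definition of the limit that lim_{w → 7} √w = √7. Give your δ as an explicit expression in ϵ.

Let ϵ > 0 be given. We want δ > 0 such that 0 < |w − 7| < δ implies |√w − √7| < ϵ.
Rationalise: √w − √7 = (w − 7)/(√w + √7), so |√w − √7| = |w − 7|/(√w + √7).
Restrict δ ≤ 7 so that |w − 7| < 7 forces w > 0, and then √w + √7 > √7.
Hence |√w − √7| < |w − 7|/√7, which is < ϵ once |w − 7| < √7·ϵ.
Take δ = min(7, √7·ϵ). If 0 < |w − 7| < δ then w > 0 and |√w − √7| < |w − 7|/√7 < ϵ.

δ = min(7, √7·ϵ)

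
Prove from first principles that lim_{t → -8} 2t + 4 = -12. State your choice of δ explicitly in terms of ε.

δ = ε/2

Let ε > 0 be given. We need δ > 0 so that 0 < |t + 8| < δ implies |(2t + 4) + 12| < ε.
|(2t + 4) + 12| = |2t + 16| = 2|t + 8|.
Thus it suffices that |t + 8| < ε/2.
Choosing δ = ε/2 gives |(2t + 4) + 12| = 2|t + 8| < ε whenever |t + 8| < δ.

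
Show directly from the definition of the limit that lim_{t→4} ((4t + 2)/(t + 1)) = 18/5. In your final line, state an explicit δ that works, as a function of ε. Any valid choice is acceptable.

Let ε > 0. We want δ > 0 with 0 < |t − 4| < δ ⇒ |(4t + 2)/(t + 1) − (18/5)| < ε.
Combining over a common denominator, (4t + 2)/(t + 1) − (18/5) = [(4t + 2)·5 − 18·(t + 1)] / [5·(t + 1)] = 2(t − 4) / (5(t + 1)).
So |(4t + 2)/(t + 1) − (18/5)| = 2|t − 4| / (5·|t + 1|).
Restrict δ ≤ 5/2. Then |t − 4| < 5/2 gives |t + 1| = |(t − 4) + 5| ≥ 5 − 5/2 = 5/2.
Hence |(4t + 2)/(t + 1) − (18/5)| < 2|t − 4|/(5·(5/2)) = (4/25)|t − 4|, which is < ε once |t − 4| < (25/4)ε.
Take δ = min(5/2, (25/4)ε). Then 0 < |t − 4| < δ forces both bounds, so |(4t + 2)/(t + 1) − (18/5)| < ε.

δ = min(5/2, (25/4)ε)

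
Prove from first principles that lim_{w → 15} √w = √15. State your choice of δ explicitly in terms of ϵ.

Fix ϵ > 0. We want δ > 0 such that 0 < |w − 15| < δ implies |√w − √15| < ϵ.
Multiplying by the conjugate, |√w − √15| = |w − 15|/(√w + √15).
Restrict δ ≤ 15 so that |w − 15| < 15 forces w > 0, and then √w + √15 > √15.
Hence |√w − √15| < |w − 15|/√15, which is < ϵ once |w − 15| < √15·ϵ.
Take δ = min(15, √15·ϵ). If 0 < |w − 15| < δ then w > 0 and |√w − √15| < |w − 15|/√15 < ϵ.

δ = min(15, √15·ϵ)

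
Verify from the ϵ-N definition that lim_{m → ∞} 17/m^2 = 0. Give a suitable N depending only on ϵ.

Let ϵ > 0 be given. For m ≥ 1, |17/m^2 − 0| = 17/m^2.
17/m^2 < ϵ ⇔ m^2 > 17/ϵ ⇔ m > (17/ϵ)^{1/2}.
Take N = (17/ϵ)^{1/2}. Then m > N implies 17/m^2 < ϵ.

N = (17/ϵ)^{1/2}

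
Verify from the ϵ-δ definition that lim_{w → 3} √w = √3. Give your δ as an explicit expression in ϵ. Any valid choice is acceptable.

Let ϵ > 0 be given. We want δ > 0 such that 0 < |w − 3| < δ implies |√w − √3| < ϵ.
Multiplying by the conjugate, |√w − √3| = |w − 3|/(√w + √3).
Restrict δ ≤ 3 so that |w − 3| < 3 forces w > 0, and then √w + √3 > √3.
Hence |√w − √3| < |w − 3|/√3, which is < ϵ once |w − 3| < √3·ϵ.
Take δ = min(3, √3·ϵ). If 0 < |w − 3| < δ then w > 0 and |√w − √3| < |w − 3|/√3 < ϵ.

δ = min(3, √3·ϵ)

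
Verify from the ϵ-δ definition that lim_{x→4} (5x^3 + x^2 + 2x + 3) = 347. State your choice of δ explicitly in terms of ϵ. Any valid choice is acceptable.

δ = min(2, ϵ/392)

Suppose ϵ > 0. We want δ > 0 such that 0 < |x − 4| < δ implies |(5x^3 + x^2 + 2x + 3) − 347| < ϵ.
(5x^3 + x^2 + 2x + 3) − 347 = 5x^3 + x^2 + 2x - 344 = (x − 4)(5x^2 + 21x + 86).
So |(5x^3 + x^2 + 2x + 3) − 347| = |x − 4|·|5x^2 + 21x + 86|.
Assume first that |x − 4| < 2, so |x| < 6. Then |5x^2 + 21x + 86| ≤ 5·6^2 + 21·6 + 86 = 392.
Hence |(5x^3 + x^2 + 2x + 3) − 347| ≤ 392|x − 4| < ϵ provided |x − 4| < ϵ/392.
Take δ = min(2, ϵ/392). Then 0 < |x − 4| < δ gives both |x − 4| < 2 and |x − 4| < ϵ/392, so |(5x^3 + x^2 + 2x + 3) − 347| < ϵ.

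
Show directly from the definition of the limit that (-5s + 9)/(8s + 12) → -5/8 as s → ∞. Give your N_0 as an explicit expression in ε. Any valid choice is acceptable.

Let ε > 0. We seek N_0 > 0 such that s > N_0 implies |(-5s + 9)/(8s + 12) + 5/8| < ε.
(-5s + 9)/(8s + 12) + 5/8 = (8(-5s + 9) − (-5)(8s + 12)) / (8(8s + 12)) = 132/(8(8s + 12)).
For s > 0 we have 8s + 12 > 8s, so |(-5s + 9)/(8s + 12) + 5/8| = 132/(8(8s + 12)) < 132/(8·8s) = (33/16)/s.
Thus |(-5s + 9)/(8s + 12) + 5/8| < ε whenever s > (33/16)/ε.
Take N_0 = (33/16)/ε. If s > N_0 then |(-5s + 9)/(8s + 12) + 5/8| < (33/16)/s < ε.

N_0 = (33/16)/ε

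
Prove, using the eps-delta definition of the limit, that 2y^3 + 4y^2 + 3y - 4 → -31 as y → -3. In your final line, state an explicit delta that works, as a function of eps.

delta = min(1, eps/49)

Let eps > 0. We want delta > 0 such that 0 < |y + 3| < delta implies |(2y^3 + 4y^2 + 3y - 4) + 31| < eps.
(2y^3 + 4y^2 + 3y - 4) + 31 = 2y^3 + 4y^2 + 3y + 27 = (y + 3)(2y^2 - 2y + 9).
So |(2y^3 + 4y^2 + 3y - 4) + 31| = |y + 3|·|2y^2 - 2y + 9|.
Assume first that |y + 3| < 1, so |y| < 4. Then |2y^2 - 2y + 9| ≤ 2·4^2 + 2·4 + 9 = 49.
Hence |(2y^3 + 4y^2 + 3y - 4) + 31| ≤ 49|y + 3| < eps provided |y + 3| < eps/49.
Choosing delta = min(1, eps/49) ensures both conditions, hence |(2y^3 + 4y^2 + 3y - 4) + 31| < eps.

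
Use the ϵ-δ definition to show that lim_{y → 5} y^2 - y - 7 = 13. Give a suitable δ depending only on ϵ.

δ = min(1, ϵ/10)

Let ϵ > 0 be given. We want δ > 0 such that 0 < |y − 5| < δ implies |(y^2 - y - 7) − 13| < ϵ.
(y^2 - y - 7) − 13 = y^2 - y - 20 = (y − 5)(y + 4).
So |(y^2 - y - 7) − 13| = |y − 5|·|y + 4|.
Require δ ≤ 1. Then |y − 5| < 1 gives |y| < 6, and by the triangle inequality |y + 4| ≤ 6 + 4 = 10.
Hence |(y^2 - y - 7) − 13| ≤ 10|y − 5| < ϵ provided |y − 5| < ϵ/10.
Take δ = min(1, ϵ/10). Then 0 < |y − 5| < δ gives both |y − 5| < 1 and |y − 5| < ϵ/10, so |(y^2 - y - 7) − 13| < ϵ.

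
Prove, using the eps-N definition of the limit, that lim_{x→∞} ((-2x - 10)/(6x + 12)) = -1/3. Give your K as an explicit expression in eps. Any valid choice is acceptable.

K = 1/eps

Suppose eps > 0. We seek K > 0 such that x > K implies |(-2x - 10)/(6x + 12) + 1/3| < eps.
(-2x - 10)/(6x + 12) + 1/3 = (6(-2x - 10) − (-2)(6x + 12)) / (6(6x + 12)) = -36/(6(6x + 12)).
For x > 0 we have 6x + 12 > 6x, so |(-2x - 10)/(6x + 12) + 1/3| = 36/(6(6x + 12)) < 36/(6·6x) = 1/x.
Thus |(-2x - 10)/(6x + 12) + 1/3| < eps whenever x > 1/eps.
Take K = 1/eps. If x > K then |(-2x - 10)/(6x + 12) + 1/3| < 1/x < eps.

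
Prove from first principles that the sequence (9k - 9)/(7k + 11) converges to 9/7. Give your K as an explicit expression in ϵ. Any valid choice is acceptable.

Fix ϵ > 0. For k ≥ 1, |(9k - 9)/(7k + 11) − (9/7)| = |-162|/(7(7k + 11)) = 162/(7(7k + 11)).
Since 7k + 11 ≥ 7k for k ≥ 1, this is ≤ 162/(7·7k) = (162/49)/k.
So |(9k - 9)/(7k + 11) − (9/7)| < ϵ whenever k > (162/49)/ϵ.
Take K = (162/49)/ϵ. If k > K then |(9k - 9)/(7k + 11) − (9/7)| ≤ (162/49)/k < ϵ.

K = (162/49)/ϵ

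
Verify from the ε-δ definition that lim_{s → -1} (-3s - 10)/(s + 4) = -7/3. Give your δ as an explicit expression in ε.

δ = min(3/2, (9/4)ε)

Let ε > 0 be given. We want δ > 0 with 0 < |s + 1| < δ ⇒ |(-3s - 10)/(s + 4) + 7/3| < ε.
Combining over a common denominator, (-3s - 10)/(s + 4) + 7/3 = [(-3s - 10)·3 − (-7)·(s + 4)] / [3·(s + 4)] = -2(s + 1) / (3(s + 4)).
So |(-3s - 10)/(s + 4) + 7/3| = 2|s + 1| / (3·|s + 4|).
Require δ ≤ 3/2, so |s + 4| ≥ |3| − |s + 1| > 3 − 3/2 = 3/2.
Hence |(-3s - 10)/(s + 4) + 7/3| < 2|s + 1|/(3·(3/2)) = (4/9)|s + 1|, which is < ε once |s + 1| < (9/4)ε.
Take δ = min(3/2, (9/4)ε). Then 0 < |s + 1| < δ forces both bounds, so |(-3s - 10)/(s + 4) + 7/3| < ε.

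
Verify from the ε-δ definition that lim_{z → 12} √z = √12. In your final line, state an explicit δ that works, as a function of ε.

Let ε > 0 be given. We want δ > 0 such that 0 < |z − 12| < δ implies |√z − √12| < ε.
Multiplying by the conjugate, |√z − √12| = |z − 12|/(√z + √12).
Restrict δ ≤ 12 so that |z − 12| < 12 forces z > 0, and then √z + √12 > √12.
Hence |√z − √12| < |z − 12|/√12, which is < ε once |z − 12| < √12·ε.
Take δ = min(12, √12·ε). If 0 < |z − 12| < δ then z > 0 and |√z − √12| < |z − 12|/√12 < ε.

δ = min(12, √12·ε)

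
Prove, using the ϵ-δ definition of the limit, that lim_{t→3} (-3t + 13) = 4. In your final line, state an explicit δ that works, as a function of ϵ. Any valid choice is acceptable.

δ = ϵ/3

Suppose ϵ > 0. We need δ > 0 so that 0 < |t − 3| < δ implies |(-3t + 13) − 4| < ϵ.
Since (-3t + 13) − 4 = -3(t − 3), we have |(-3t + 13) − 4| = 3|t − 3|.
So 3|t − 3| < ϵ exactly when |t − 3| < ϵ/3.
Choosing δ = ϵ/3 gives |(-3t + 13) − 4| = 3|t − 3| < ϵ whenever |t − 3| < δ.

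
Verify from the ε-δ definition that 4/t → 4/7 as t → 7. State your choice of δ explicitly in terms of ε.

δ = min(7/2, (49/8)ε)

Let ε > 0. We seek δ > 0 such that 0 < |t − 7| < δ implies |4/t − (4/7)| < ε.
|4/t − (4/7)| = 4·|7 − t|/(7·|t|) = 4|t − 7|/(7|t|).
Require δ ≤ 7/2 so that |t| > 7 − 7/2 = 7/2, hence 7|t| > 49/2.
Then |4/t − (4/7)| < 4|t − 7|/(49/2), which is < ε when |t − 7| < (49/8)ε.
Take δ = min(7/2, (49/8)ε). Then 0 < |t − 7| < δ gives both |t − 7| < 7/2 and |t − 7| < (49/8)ε, so |4/t − (4/7)| < ε.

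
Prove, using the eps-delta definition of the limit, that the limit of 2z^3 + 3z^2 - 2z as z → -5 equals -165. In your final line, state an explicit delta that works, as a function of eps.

delta = min(1, eps/147)

Suppose eps > 0. We want delta > 0 such that 0 < |z + 5| < delta implies |(2z^3 + 3z^2 - 2z) + 165| < eps.
(2z^3 + 3z^2 - 2z) + 165 = 2z^3 + 3z^2 - 2z + 165 = (z + 5)(2z^2 - 7z + 33).
So |(2z^3 + 3z^2 - 2z) + 165| = |z + 5|·|2z^2 - 7z + 33|.
Require delta ≤ 1. Then |z + 5| < 1 gives |z| < 6, and by the triangle inequality |2z^2 - 7z + 33| ≤ 2·6^2 + 7·6 + 33 = 147.
Hence |(2z^3 + 3z^2 - 2z) + 165| ≤ 147|z + 5| < eps provided |z + 5| < eps/147.
Choosing delta = min(1, eps/147) ensures both conditions, hence |(2z^3 + 3z^2 - 2z) + 165| < eps.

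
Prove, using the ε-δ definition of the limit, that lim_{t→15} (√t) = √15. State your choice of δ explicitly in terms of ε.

δ = min(15, √15·ε)

Fix ε > 0. We want δ > 0 such that 0 < |t − 15| < δ implies |√t − √15| < ε.
Rationalise: √t − √15 = (t − 15)/(√t + √15), so |√t − √15| = |t − 15|/(√t + √15).
Restrict δ ≤ 15 so that |t − 15| < 15 forces t > 0, and then √t + √15 > √15.
Hence |√t − √15| < |t − 15|/√15, which is < ε once |t − 15| < √15·ε.
Take δ = min(15, √15·ε). If 0 < |t − 15| < δ then t > 0 and |√t − √15| < |t − 15|/√15 < ε.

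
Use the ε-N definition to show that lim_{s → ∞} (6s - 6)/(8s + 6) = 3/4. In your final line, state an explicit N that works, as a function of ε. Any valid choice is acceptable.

Let ε > 0. We seek N > 0 such that s > N implies |(6s - 6)/(8s + 6) − (3/4)| < ε.
(6s - 6)/(8s + 6) − (3/4) = (8(6s - 6) − 6(8s + 6)) / (8(8s + 6)) = -84/(8(8s + 6)).
For s > 0 we have 8s + 6 > 8s, so |(6s - 6)/(8s + 6) − (3/4)| = 84/(8(8s + 6)) < 84/(8·8s) = (21/16)/s.
Thus |(6s - 6)/(8s + 6) − (3/4)| < ε whenever s > (21/16)/ε.
Take N = (21/16)/ε. If s > N then |(6s - 6)/(8s + 6) − (3/4)| < (21/16)/s < ε.

N = (21/16)/ε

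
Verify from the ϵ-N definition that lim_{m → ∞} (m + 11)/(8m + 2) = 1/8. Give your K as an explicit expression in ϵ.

Let ϵ > 0 be given. For m ≥ 1, |(m + 11)/(8m + 2) − (1/8)| = |86|/(8(8m + 2)) = 86/(8(8m + 2)).
Since 8m + 2 ≥ 8m for m ≥ 1, this is ≤ 86/(8·8m) = (43/32)/m.
So |(m + 11)/(8m + 2) − (1/8)| < ϵ whenever m > (43/32)/ϵ.
Take K = (43/32)/ϵ. If m > K then |(m + 11)/(8m + 2) − (1/8)| ≤ (43/32)/m < ϵ.

K = (43/32)/ϵ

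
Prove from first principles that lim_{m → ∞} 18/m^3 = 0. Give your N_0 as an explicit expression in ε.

N_0 = (18/ε)^{1/3}

Fix ε > 0. For m ≥ 1, |18/m^3 − 0| = 18/m^3.
18/m^3 < ε ⇔ m^3 > 18/ε ⇔ m > (18/ε)^{1/3}.
Take N_0 = (18/ε)^{1/3}. Then m > N_0 implies 18/m^3 < ε.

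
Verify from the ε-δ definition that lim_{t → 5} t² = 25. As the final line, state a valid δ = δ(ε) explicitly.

δ = min(1, ε/11)

Let ε > 0. We seek δ > 0 with 0 < |t − 5| < δ ⇒ |t² − 25| < ε.
Factor: t² − 25 = (t − 5)(t + 5), so |t² − 25| = |t − 5|·|t + 5|.
Restrict δ ≤ 1. Then |t − 5| < 1 gives |t| < 6, so by the triangle inequality |t + 5| ≤ 6 + 5 = 11.
Hence |t² − 25| ≤ 11|t − 5|, which is < ε once |t − 5| < ε/11.
Take δ = min(1, ε/11). If 0 < |t − 5| < δ then both bounds hold and |t² − 25| ≤ 11|t − 5| < 11·(ε/11) = ε.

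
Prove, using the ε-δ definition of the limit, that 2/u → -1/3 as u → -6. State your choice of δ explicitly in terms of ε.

Let ε > 0. We seek δ > 0 such that 0 < |u + 6| < δ implies |2/u + 1/3| < ε.
|2/u + 1/3| = 2·|-6 − u|/(6·|u|) = 2|u + 6|/(6|u|).
Restrict δ ≤ 3. Then |u + 6| < 3 gives |u| > 3, so 6|u| > 18.
Then |2/u + 1/3| < 2|u + 6|/18, which is < ε when |u + 6| < 9ε.
Take δ = min(3, 9ε). Then 0 < |u + 6| < δ gives both |u + 6| < 3 and |u + 6| < 9ε, so |2/u + 1/3| < ε.

δ = min(3, 9ε)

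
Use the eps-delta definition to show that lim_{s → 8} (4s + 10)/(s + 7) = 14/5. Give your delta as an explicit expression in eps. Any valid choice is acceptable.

Let eps > 0 be given. We want delta > 0 with 0 < |s − 8| < delta ⇒ |(4s + 10)/(s + 7) − (14/5)| < eps.
Combining over a common denominator, (4s + 10)/(s + 7) − (14/5) = [(4s + 10)·15 − 42·(s + 7)] / [15·(s + 7)] = 18(s − 8) / (15(s + 7)).
So |(4s + 10)/(s + 7) − (14/5)| = 18|s − 8| / (15·|s + 7|).
Require delta ≤ 15/2, so |s + 7| ≥ |15| − |s − 8| > 15 − 15/2 = 15/2.
Hence |(4s + 10)/(s + 7) − (14/5)| < 18|s − 8|/(15·(15/2)) = (4/25)|s − 8|, which is < eps once |s − 8| < (25/4)eps.
Take delta = min(15/2, (25/4)eps). Then 0 < |s − 8| < delta forces both bounds, so |(4s + 10)/(s + 7) − (14/5)| < eps.

delta = min(15/2, (25/4)eps)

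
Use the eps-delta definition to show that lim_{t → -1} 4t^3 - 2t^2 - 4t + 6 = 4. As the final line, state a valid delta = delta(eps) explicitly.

delta = min(2, eps/56)

Let eps > 0 be given. We want delta > 0 such that 0 < |t + 1| < delta implies |(4t^3 - 2t^2 - 4t + 6) − 4| < eps.
(4t^3 - 2t^2 - 4t + 6) − 4 = 4t^3 - 2t^2 - 4t + 2 = (t + 1)(4t^2 - 6t + 2).
So |(4t^3 - 2t^2 - 4t + 6) − 4| = |t + 1|·|4t^2 - 6t + 2|.
Assume first that |t + 1| < 2, so |t| < 3. Then |4t^2 - 6t + 2| ≤ 4·3^2 + 6·3 + 2 = 56.
Hence |(4t^3 - 2t^2 - 4t + 6) − 4| ≤ 56|t + 1| < eps provided |t + 1| < eps/56.
Take delta = min(2, eps/56). Then 0 < |t + 1| < delta gives both |t + 1| < 2 and |t + 1| < eps/56, so |(4t^3 - 2t^2 - 4t + 6) − 4| < eps.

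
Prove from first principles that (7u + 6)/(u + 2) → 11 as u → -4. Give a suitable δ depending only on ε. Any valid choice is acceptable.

δ = min(1, (1/4)ε)

Fix ε > 0. We want δ > 0 with 0 < |u + 4| < δ ⇒ |(7u + 6)/(u + 2) − 11| < ε.
Combining over a common denominator, (7u + 6)/(u + 2) − 11 = [(7u + 6)·(-2) − (-22)·(u + 2)] / [(-2)·(u + 2)] = 8(u + 4) / ((-2)(u + 2)).
So |(7u + 6)/(u + 2) − 11| = 8|u + 4| / (2·|u + 2|).
Require δ ≤ 1, so |u + 2| ≥ |-2| − |u + 4| > 2 − 1 = 1.
Hence |(7u + 6)/(u + 2) − 11| < 8|u + 4|/(2·1) = 4|u + 4|, which is < ε once |u + 4| < (1/4)ε.
Take δ = min(1, (1/4)ε). Then 0 < |u + 4| < δ forces both bounds, so |(7u + 6)/(u + 2) − 11| < ε.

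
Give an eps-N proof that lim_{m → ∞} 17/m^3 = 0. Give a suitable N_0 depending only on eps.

N_0 = (17/eps)^{1/3}

Let eps > 0 be given. For m ≥ 1, |17/m^3 − 0| = 17/m^3.
17/m^3 < eps ⇔ m^3 > 17/eps ⇔ m > (17/eps)^{1/3}.
Take N_0 = (17/eps)^{1/3}. Then m > N_0 implies 17/m^3 < eps.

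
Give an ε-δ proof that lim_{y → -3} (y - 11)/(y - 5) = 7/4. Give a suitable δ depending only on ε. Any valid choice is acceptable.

Suppose ε > 0. We want δ > 0 with 0 < |y + 3| < δ ⇒ |(y - 11)/(y - 5) − (7/4)| < ε.
Combining over a common denominator, (y - 11)/(y - 5) − (7/4) = [(y - 11)·(-8) − (-14)·(y - 5)] / [(-8)·(y - 5)] = 6(y + 3) / ((-8)(y - 5)).
So |(y - 11)/(y - 5) − (7/4)| = 6|y + 3| / (8·|y − 5|).
Restrict δ ≤ 4. Then |y + 3| < 4 gives |y − 5| = |(y + 3) + (-8)| ≥ 8 − 4 = 4.
Hence |(y - 11)/(y - 5) − (7/4)| < 6|y + 3|/(8·4) = (3/16)|y + 3|, which is < ε once |y + 3| < (16/3)ε.
Take δ = min(4, (16/3)ε). Then 0 < |y + 3| < δ forces both bounds, so |(y - 11)/(y - 5) − (7/4)| < ε.

δ = min(4, (16/3)ε)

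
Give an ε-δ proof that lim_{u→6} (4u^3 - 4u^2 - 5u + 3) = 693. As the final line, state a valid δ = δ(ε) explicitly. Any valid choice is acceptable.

Let ε > 0. We want δ > 0 such that 0 < |u − 6| < δ implies |(4u^3 - 4u^2 - 5u + 3) − 693| < ε.
(4u^3 - 4u^2 - 5u + 3) − 693 = 4u^3 - 4u^2 - 5u - 690 = (u − 6)(4u^2 + 20u + 115).
So |(4u^3 - 4u^2 - 5u + 3) − 693| = |u − 6|·|4u^2 + 20u + 115|.
Require δ ≤ 2. Then |u − 6| < 2 gives |u| < 8, and by the triangle inequality |4u^2 + 20u + 115| ≤ 4·8^2 + 20·8 + 115 = 531.
Hence |(4u^3 - 4u^2 - 5u + 3) − 693| ≤ 531|u − 6| < ε provided |u − 6| < ε/531.
Choosing δ = min(2, ε/531) ensures both conditions, hence |(4u^3 - 4u^2 - 5u + 3) − 693| < ε.

δ = min(2, ε/531)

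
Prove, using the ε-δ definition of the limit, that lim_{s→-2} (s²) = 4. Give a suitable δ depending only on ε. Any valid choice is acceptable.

Suppose ε > 0. We seek δ > 0 with 0 < |s + 2| < δ ⇒ |s² − 4| < ε.
Factor: s² − 4 = (s + 2)(s - 2), so |s² − 4| = |s + 2|·|s - 2|.
Impose δ ≤ 1 so that |s| < 3; then |s - 2| ≤ 5.
Hence |s² − 4| ≤ 5|s + 2|, which is < ε once |s + 2| < ε/5.
Take δ = min(1, ε/5). If 0 < |s + 2| < δ then both bounds hold and |s² − 4| ≤ 5|s + 2| < 5·(ε/5) = ε.

δ = min(1, ε/5)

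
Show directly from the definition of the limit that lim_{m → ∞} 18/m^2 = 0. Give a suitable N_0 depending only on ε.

N_0 = (18/ε)^{1/2}

Let ε > 0 be given. For m ≥ 1, |18/m^2 − 0| = 18/m^2.
18/m^2 < ε ⇔ m^2 > 18/ε ⇔ m > (18/ε)^{1/2}.
Take N_0 = (18/ε)^{1/2}. Then m > N_0 implies 18/m^2 < ε.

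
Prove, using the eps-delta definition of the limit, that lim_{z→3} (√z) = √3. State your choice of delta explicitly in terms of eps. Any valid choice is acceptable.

Suppose eps > 0. We want delta > 0 such that 0 < |z − 3| < delta implies |√z − √3| < eps.
Multiplying by the conjugate, |√z − √3| = |z − 3|/(√z + √3).
Restrict delta ≤ 3 so that |z − 3| < 3 forces z > 0, and then √z + √3 > √3.
Hence |√z − √3| < |z − 3|/√3, which is < eps once |z − 3| < √3·eps.
Take delta = min(3, √3·eps). If 0 < |z − 3| < delta then z > 0 and |√z − √3| < |z − 3|/√3 < eps.

delta = min(3, √3·eps)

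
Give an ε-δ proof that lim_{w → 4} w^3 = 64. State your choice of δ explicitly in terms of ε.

δ = min(2, ε/76)

Fix ε > 0. We seek δ > 0 with 0 < |w − 4| < δ ⇒ |w^3 − 64| < ε.
Factor: w^3 − 64 = (w − 4)(w^2 + 4w + 16), so |w^3 − 64| = |w − 4|·|w^2 + 4w + 16|.
Impose δ ≤ 2 so that |w| < 6; then |w^2 + 4w + 16| ≤ 76.
Hence |w^3 − 64| ≤ 76|w − 4|, which is < ε once |w − 4| < ε/76.
Take δ = min(2, ε/76). If 0 < |w − 4| < δ then both bounds hold and |w^3 − 64| ≤ 76|w − 4| < 76·(ε/76) = ε.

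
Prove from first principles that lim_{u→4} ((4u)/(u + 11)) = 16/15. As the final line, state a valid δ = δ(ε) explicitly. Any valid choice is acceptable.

δ = min(15/2, (225/88)ε)

Let ε > 0 be given. We want δ > 0 with 0 < |u − 4| < δ ⇒ |(4u)/(u + 11) − (16/15)| < ε.
Combining over a common denominator, (4u)/(u + 11) − (16/15) = [(4u)·15 − 16·(u + 11)] / [15·(u + 11)] = 44(u − 4) / (15(u + 11)).
So |(4u)/(u + 11) − (16/15)| = 44|u − 4| / (15·|u + 11|).
Require δ ≤ 15/2, so |u + 11| ≥ |15| − |u − 4| > 15 − 15/2 = 15/2.
Hence |(4u)/(u + 11) − (16/15)| < 44|u − 4|/(15·(15/2)) = (88/225)|u − 4|, which is < ε once |u − 4| < (225/88)ε.
Take δ = min(15/2, (225/88)ε). Then 0 < |u − 4| < δ forces both bounds, so |(4u)/(u + 11) − (16/15)| < ε.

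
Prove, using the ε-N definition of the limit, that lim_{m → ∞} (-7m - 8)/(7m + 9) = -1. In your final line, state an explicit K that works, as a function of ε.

Fix ε > 0. For m ≥ 1, |(-7m - 8)/(7m + 9) + 1| = |7|/(7(7m + 9)) = 7/(7(7m + 9)).
Since 7m + 9 ≥ 7m for m ≥ 1, this is ≤ 7/(7·7m) = (1/7)/m.
So |(-7m - 8)/(7m + 9) + 1| < ε whenever m > (1/7)/ε.
Take K = (1/7)/ε. If m > K then |(-7m - 8)/(7m + 9) + 1| ≤ (1/7)/m < ε.

K = (1/7)/ε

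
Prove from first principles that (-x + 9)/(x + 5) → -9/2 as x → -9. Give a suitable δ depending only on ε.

Let ε > 0. We want δ > 0 with 0 < |x + 9| < δ ⇒ |(-x + 9)/(x + 5) + 9/2| < ε.
Combining over a common denominator, (-x + 9)/(x + 5) + 9/2 = [(-x + 9)·(-4) − 18·(x + 5)] / [(-4)·(x + 5)] = -14(x + 9) / ((-4)(x + 5)).
So |(-x + 9)/(x + 5) + 9/2| = 14|x + 9| / (4·|x + 5|).
Restrict δ ≤ 2. Then |x + 9| < 2 gives |x + 5| = |(x + 9) + (-4)| ≥ 4 − 2 = 2.
Hence |(-x + 9)/(x + 5) + 9/2| < 14|x + 9|/(4·2) = (7/4)|x + 9|, which is < ε once |x + 9| < (4/7)ε.
Take δ = min(2, (4/7)ε). Then 0 < |x + 9| < δ forces both bounds, so |(-x + 9)/(x + 5) + 9/2| < ε.

δ = min(2, (4/7)ε)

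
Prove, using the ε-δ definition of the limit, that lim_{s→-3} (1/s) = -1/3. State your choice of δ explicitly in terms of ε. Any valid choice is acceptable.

Suppose ε > 0. We seek δ > 0 such that 0 < |s + 3| < δ implies |1/s + 1/3| < ε.
|1/s + 1/3| = |-3 − s|/(3·|s|) = |s + 3|/(3|s|).
Require δ ≤ 3/2 so that |s| > 3 − 3/2 = 3/2, hence 3|s| > 9/2.
Then |1/s + 1/3| < |s + 3|/(9/2), which is < ε when |s + 3| < (9/2)ε.
Take δ = min(3/2, (9/2)ε). Then 0 < |s + 3| < δ gives both |s + 3| < 3/2 and |s + 3| < (9/2)ε, so |1/s + 1/3| < ε.

δ = min(3/2, (9/2)ε)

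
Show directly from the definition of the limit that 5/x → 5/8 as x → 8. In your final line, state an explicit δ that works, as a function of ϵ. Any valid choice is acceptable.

Let ϵ > 0 be given. We seek δ > 0 such that 0 < |x − 8| < δ implies |5/x − (5/8)| < ϵ.
|5/x − (5/8)| = 5·|8 − x|/(8·|x|) = 5|x − 8|/(8|x|).
Require δ ≤ 4 so that |x| > 8 − 4 = 4, hence 8|x| > 32.
Then |5/x − (5/8)| < 5|x − 8|/32, which is < ϵ when |x − 8| < (32/5)ϵ.
Take δ = min(4, (32/5)ϵ). Then 0 < |x − 8| < δ gives both |x − 8| < 4 and |x − 8| < (32/5)ϵ, so |5/x − (5/8)| < ϵ.

δ = min(4, (32/5)ϵ)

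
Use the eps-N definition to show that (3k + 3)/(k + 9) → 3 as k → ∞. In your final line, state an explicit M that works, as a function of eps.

M = 24/eps

Fix eps > 0. For k ≥ 1, |(3k + 3)/(k + 9) − 3| = |-24|/((k + 9)) = 24/((k + 9)).
Since k + 9 ≥ k for k ≥ 1, this is ≤ 24/(k) = 24/k.
So |(3k + 3)/(k + 9) − 3| < eps whenever k > 24/eps.
Take M = 24/eps. If k > M then |(3k + 3)/(k + 9) − 3| ≤ 24/k < eps.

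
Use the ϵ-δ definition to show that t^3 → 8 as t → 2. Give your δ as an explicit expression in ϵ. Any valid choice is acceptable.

δ = min(1, ϵ/19)

Suppose ϵ > 0. We seek δ > 0 with 0 < |t − 2| < δ ⇒ |t^3 − 8| < ϵ.
Factor: t^3 − 8 = (t − 2)(t^2 + 2t + 4), so |t^3 − 8| = |t − 2|·|t^2 + 2t + 4|.
Restrict δ ≤ 1. Then |t − 2| < 1 gives |t| < 3, so by the triangle inequality |t^2 + 2t + 4| ≤ 3^2 + 2·3 + 4 = 19.
Hence |t^3 − 8| ≤ 19|t − 2|, which is < ϵ once |t − 2| < ϵ/19.
Take δ = min(1, ϵ/19). If 0 < |t − 2| < δ then both bounds hold and |t^3 − 8| ≤ 19|t − 2| < 19·(ϵ/19) = ϵ.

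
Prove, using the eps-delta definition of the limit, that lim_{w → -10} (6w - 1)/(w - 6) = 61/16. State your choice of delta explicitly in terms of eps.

Fix eps > 0. We want delta > 0 with 0 < |w + 10| < delta ⇒ |(6w - 1)/(w - 6) − (61/16)| < eps.
Combining over a common denominator, (6w - 1)/(w - 6) − (61/16) = [(6w - 1)·(-16) − (-61)·(w - 6)] / [(-16)·(w - 6)] = -35(w + 10) / ((-16)(w - 6)).
So |(6w - 1)/(w - 6) − (61/16)| = 35|w + 10| / (16·|w − 6|).
Restrict delta ≤ 8. Then |w + 10| < 8 gives |w − 6| = |(w + 10) + (-16)| ≥ 16 − 8 = 8.
Hence |(6w - 1)/(w - 6) − (61/16)| < 35|w + 10|/(16·8) = (35/128)|w + 10|, which is < eps once |w + 10| < (128/35)eps.
Take delta = min(8, (128/35)eps). Then 0 < |w + 10| < delta forces both bounds, so |(6w - 1)/(w - 6) − (61/16)| < eps.

delta = min(8, (128/35)eps)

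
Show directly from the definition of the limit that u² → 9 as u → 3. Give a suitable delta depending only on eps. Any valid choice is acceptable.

Let eps > 0 be given. We seek delta > 0 with 0 < |u − 3| < delta ⇒ |u² − 9| < eps.
Factor: u² − 9 = (u − 3)(u + 3), so |u² − 9| = |u − 3|·|u + 3|.
Impose delta ≤ 1 so that |u| < 4; then |u + 3| ≤ 7.
Hence |u² − 9| ≤ 7|u − 3|, which is < eps once |u − 3| < eps/7.
Take delta = min(1, eps/7). If 0 < |u − 3| < delta then both bounds hold and |u² − 9| ≤ 7|u − 3| < 7·(eps/7) = eps.

delta = min(1, eps/7)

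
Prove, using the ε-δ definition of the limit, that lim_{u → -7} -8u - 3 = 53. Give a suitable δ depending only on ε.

Fix ε > 0. We need δ > 0 so that 0 < |u + 7| < δ implies |(-8u - 3) − 53| < ε.
Since (-8u - 3) − 53 = -8(u + 7), we have |(-8u - 3) − 53| = 8|u + 7|.
Thus it suffices that |u + 7| < ε/8.
Choosing δ = ε/8 gives |(-8u - 3) − 53| = 8|u + 7| < ε whenever |u + 7| < δ.

δ = ε/8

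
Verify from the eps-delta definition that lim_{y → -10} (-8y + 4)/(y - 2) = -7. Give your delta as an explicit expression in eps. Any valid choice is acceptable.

delta = min(6, 6eps)

Let eps > 0 be given. We want delta > 0 with 0 < |y + 10| < delta ⇒ |(-8y + 4)/(y - 2) + 7| < eps.
Combining over a common denominator, (-8y + 4)/(y - 2) + 7 = [(-8y + 4)·(-12) − 84·(y - 2)] / [(-12)·(y - 2)] = 12(y + 10) / ((-12)(y - 2)).
So |(-8y + 4)/(y - 2) + 7| = 12|y + 10| / (12·|y − 2|).
Restrict delta ≤ 6. Then |y + 10| < 6 gives |y − 2| = |(y + 10) + (-12)| ≥ 12 − 6 = 6.
Hence |(-8y + 4)/(y - 2) + 7| < 12|y + 10|/(12·6) = (1/6)|y + 10|, which is < eps once |y + 10| < 6eps.
Take delta = min(6, 6eps). Then 0 < |y + 10| < delta forces both bounds, so |(-8y + 4)/(y - 2) + 7| < eps.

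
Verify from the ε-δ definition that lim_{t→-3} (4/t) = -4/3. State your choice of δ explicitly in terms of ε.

δ = min(3/2, (9/8)ε)

Let ε > 0. We seek δ > 0 such that 0 < |t + 3| < δ implies |4/t + 4/3| < ε.
|4/t + 4/3| = 4·|-3 − t|/(3·|t|) = 4|t + 3|/(3|t|).
Restrict δ ≤ 3/2. Then |t + 3| < 3/2 gives |t| > 3/2, so 3|t| > 9/2.
Then |4/t + 4/3| < 4|t + 3|/(9/2), which is < ε when |t + 3| < (9/8)ε.
Take δ = min(3/2, (9/8)ε). Then 0 < |t + 3| < δ gives both |t + 3| < 3/2 and |t + 3| < (9/8)ε, so |4/t + 4/3| < ε.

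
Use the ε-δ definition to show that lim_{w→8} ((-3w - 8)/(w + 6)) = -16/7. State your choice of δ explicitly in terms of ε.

Suppose ε > 0. We want δ > 0 with 0 < |w − 8| < δ ⇒ |(-3w - 8)/(w + 6) + 16/7| < ε.
Combining over a common denominator, (-3w - 8)/(w + 6) + 16/7 = [(-3w - 8)·14 − (-32)·(w + 6)] / [14·(w + 6)] = -10(w − 8) / (14(w + 6)).
So |(-3w - 8)/(w + 6) + 16/7| = 10|w − 8| / (14·|w + 6|).
Require δ ≤ 7, so |w + 6| ≥ |14| − |w − 8| > 14 − 7 = 7.
Hence |(-3w - 8)/(w + 6) + 16/7| < 10|w − 8|/(14·7) = (5/49)|w − 8|, which is < ε once |w − 8| < (49/5)ε.
Take δ = min(7, (49/5)ε). Then 0 < |w − 8| < δ forces both bounds, so |(-3w - 8)/(w + 6) + 16/7| < ε.

δ = min(7, (49/5)ε)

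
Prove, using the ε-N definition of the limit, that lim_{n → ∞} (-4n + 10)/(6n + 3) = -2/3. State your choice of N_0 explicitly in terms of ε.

Fix ε > 0. For n ≥ 1, |(-4n + 10)/(6n + 3) + 2/3| = |72|/(6(6n + 3)) = 72/(6(6n + 3)).
Since 6n + 3 ≥ 6n for n ≥ 1, this is ≤ 72/(6·6n) = 2/n.
So |(-4n + 10)/(6n + 3) + 2/3| < ε whenever n > 2/ε.
Take N_0 = 2/ε. If n > N_0 then |(-4n + 10)/(6n + 3) + 2/3| ≤ 2/n < ε.

N_0 = 2/ε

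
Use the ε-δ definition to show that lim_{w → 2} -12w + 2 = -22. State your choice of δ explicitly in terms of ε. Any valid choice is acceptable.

δ = ε/12

Let ε > 0. We need δ > 0 so that 0 < |w − 2| < δ implies |(-12w + 2) + 22| < ε.
|(-12w + 2) + 22| = |-12w + 24| = 12|w − 2|.
So 12|w − 2| < ε exactly when |w − 2| < ε/12.
Choosing δ = ε/12 gives |(-12w + 2) + 22| = 12|w − 2| < ε whenever |w − 2| < δ.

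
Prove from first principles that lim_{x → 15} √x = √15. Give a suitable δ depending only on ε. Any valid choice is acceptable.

δ = min(15, √15·ε)

Fix ε > 0. We want δ > 0 such that 0 < |x − 15| < δ implies |√x − √15| < ε.
Rationalise: √x − √15 = (x − 15)/(√x + √15), so |√x − √15| = |x − 15|/(√x + √15).
Restrict δ ≤ 15 so that |x − 15| < 15 forces x > 0, and then √x + √15 > √15.
Hence |√x − √15| < |x − 15|/√15, which is < ε once |x − 15| < √15·ε.
Take δ = min(15, √15·ε). If 0 < |x − 15| < δ then x > 0 and |√x − √15| < |x − 15|/√15 < ε.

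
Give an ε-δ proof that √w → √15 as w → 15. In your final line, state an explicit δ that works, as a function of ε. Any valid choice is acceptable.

Suppose ε > 0. We want δ > 0 such that 0 < |w − 15| < δ implies |√w − √15| < ε.
Rationalise: √w − √15 = (w − 15)/(√w + √15), so |√w − √15| = |w − 15|/(√w + √15).
Restrict δ ≤ 15 so that |w − 15| < 15 forces w > 0, and then √w + √15 > √15.
Hence |√w − √15| < |w − 15|/√15, which is < ε once |w − 15| < √15·ε.
Take δ = min(15, √15·ε). If 0 < |w − 15| < δ then w > 0 and |√w − √15| < |w − 15|/√15 < ε.

δ = min(15, √15·ε)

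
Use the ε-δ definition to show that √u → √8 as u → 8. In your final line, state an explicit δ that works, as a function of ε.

Suppose ε > 0. We want δ > 0 such that 0 < |u − 8| < δ implies |√u − √8| < ε.
Multiplying by the conjugate, |√u − √8| = |u − 8|/(√u + √8).
Restrict δ ≤ 8 so that |u − 8| < 8 forces u > 0, and then √u + √8 > √8.
Hence |√u − √8| < |u − 8|/√8, which is < ε once |u − 8| < √8·ε.
Take δ = min(8, √8·ε). If 0 < |u − 8| < δ then u > 0 and |√u − √8| < |u − 8|/√8 < ε.

δ = min(8, √8·ε)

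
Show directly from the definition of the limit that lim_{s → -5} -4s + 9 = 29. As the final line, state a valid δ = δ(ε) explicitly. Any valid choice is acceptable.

δ = ε/4

Fix ε > 0. We need δ > 0 so that 0 < |s + 5| < δ implies |(-4s + 9) − 29| < ε.
|(-4s + 9) − 29| = |-4s - 20| = 4|s + 5|.
So 4|s + 5| < ε exactly when |s + 5| < ε/4.
Choosing δ = ε/4 gives |(-4s + 9) − 29| = 4|s + 5| < ε whenever |s + 5| < δ.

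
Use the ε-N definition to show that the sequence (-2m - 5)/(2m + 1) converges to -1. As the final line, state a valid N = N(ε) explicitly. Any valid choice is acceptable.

N = 2/ε

Suppose ε > 0. For m ≥ 1, |(-2m - 5)/(2m + 1) + 1| = |-8|/(2(2m + 1)) = 8/(2(2m + 1)).
Since 2m + 1 ≥ 2m for m ≥ 1, this is ≤ 8/(2·2m) = 2/m.
So |(-2m - 5)/(2m + 1) + 1| < ε whenever m > 2/ε.
Take N = 2/ε. If m > N then |(-2m - 5)/(2m + 1) + 1| ≤ 2/m < ε.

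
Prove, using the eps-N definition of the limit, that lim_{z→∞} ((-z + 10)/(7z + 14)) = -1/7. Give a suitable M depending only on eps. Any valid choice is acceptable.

M = (12/7)/eps

Let eps > 0 be given. We seek M > 0 such that z > M implies |(-z + 10)/(7z + 14) + 1/7| < eps.
(-z + 10)/(7z + 14) + 1/7 = (7(-z + 10) − (-1)(7z + 14)) / (7(7z + 14)) = 84/(7(7z + 14)).
For z > 0 we have 7z + 14 > 7z, so |(-z + 10)/(7z + 14) + 1/7| = 84/(7(7z + 14)) < 84/(7·7z) = (12/7)/z.
Thus |(-z + 10)/(7z + 14) + 1/7| < eps whenever z > (12/7)/eps.
Take M = (12/7)/eps. If z > M then |(-z + 10)/(7z + 14) + 1/7| < (12/7)/z < eps.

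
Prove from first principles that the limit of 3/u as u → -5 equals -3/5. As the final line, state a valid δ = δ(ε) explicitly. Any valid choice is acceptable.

δ = min(5/2, (25/6)ε)

Fix ε > 0. We seek δ > 0 such that 0 < |u + 5| < δ implies |3/u + 3/5| < ε.
|3/u + 3/5| = 3·|-5 − u|/(5·|u|) = 3|u + 5|/(5|u|).
Require δ ≤ 5/2 so that |u| > 5 − 5/2 = 5/2, hence 5|u| > 25/2.
Then |3/u + 3/5| < 3|u + 5|/(25/2), which is < ε when |u + 5| < (25/6)ε.
Take δ = min(5/2, (25/6)ε). Then 0 < |u + 5| < δ gives both |u + 5| < 5/2 and |u + 5| < (25/6)ε, so |3/u + 3/5| < ε.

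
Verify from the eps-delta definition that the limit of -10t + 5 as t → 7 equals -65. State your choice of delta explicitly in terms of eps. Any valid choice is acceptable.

Let eps > 0. We need delta > 0 so that 0 < |t − 7| < delta implies |(-10t + 5) + 65| < eps.
|(-10t + 5) + 65| = |-10t + 70| = 10|t − 7|.
Thus it suffices that |t − 7| < eps/10.
Take delta = eps/10. If 0 < |t − 7| < delta then |(-10t + 5) + 65| = 10|t − 7| < 10·(eps/10) = eps.

delta = eps/10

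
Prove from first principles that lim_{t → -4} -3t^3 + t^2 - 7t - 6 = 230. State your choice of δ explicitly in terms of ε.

Suppose ε > 0. We want δ > 0 such that 0 < |t + 4| < δ implies |(-3t^3 + t^2 - 7t - 6) − 230| < ε.
(-3t^3 + t^2 - 7t - 6) − 230 = -3t^3 + t^2 - 7t - 236 = (t + 4)(-3t^2 + 13t - 59).
So |(-3t^3 + t^2 - 7t - 6) − 230| = |t + 4|·|-3t^2 + 13t - 59|.
Require δ ≤ 1. Then |t + 4| < 1 gives |t| < 5, and by the triangle inequality |-3t^2 + 13t - 59| ≤ 3·5^2 + 13·5 + 59 = 199.
Hence |(-3t^3 + t^2 - 7t - 6) − 230| ≤ 199|t + 4| < ε provided |t + 4| < ε/199.
Take δ = min(1, ε/199). Then 0 < |t + 4| < δ gives both |t + 4| < 1 and |t + 4| < ε/199, so |(-3t^3 + t^2 - 7t - 6) − 230| < ε.

δ = min(1, ε/199)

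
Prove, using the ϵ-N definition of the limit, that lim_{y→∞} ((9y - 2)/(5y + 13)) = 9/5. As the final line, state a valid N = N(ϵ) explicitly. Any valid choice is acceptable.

N = (127/25)/ϵ

Let ϵ > 0. We seek N > 0 such that y > N implies |(9y - 2)/(5y + 13) − (9/5)| < ϵ.
(9y - 2)/(5y + 13) − (9/5) = (5(9y - 2) − 9(5y + 13)) / (5(5y + 13)) = -127/(5(5y + 13)).
For y > 0 we have 5y + 13 > 5y, so |(9y - 2)/(5y + 13) − (9/5)| = 127/(5(5y + 13)) < 127/(5·5y) = (127/25)/y.
Thus |(9y - 2)/(5y + 13) − (9/5)| < ϵ whenever y > (127/25)/ϵ.
Take N = (127/25)/ϵ. If y > N then |(9y - 2)/(5y + 13) − (9/5)| < (127/25)/y < ϵ.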